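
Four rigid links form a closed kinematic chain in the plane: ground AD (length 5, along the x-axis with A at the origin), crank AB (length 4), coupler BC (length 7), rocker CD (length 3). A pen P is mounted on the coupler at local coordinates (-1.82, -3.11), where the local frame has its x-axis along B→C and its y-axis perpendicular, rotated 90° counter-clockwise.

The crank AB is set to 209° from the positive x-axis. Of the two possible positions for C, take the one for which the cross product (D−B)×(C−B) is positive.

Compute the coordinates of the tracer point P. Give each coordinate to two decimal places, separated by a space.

A=(0,0), D=(5.00,0)
B = A + 4.00·(cos209°, sin209°) = (-3.4985, -1.9392)
|BD| = 8.7169
circle(B,7.00) ∩ circle(D,3.00): a=6.6528, h=2.1771
  candidates: C₊=(2.5033,1.6633) cross=18.977; C₋=(3.4720,-2.5817) cross=-18.977
  mode + wants cross > 0 → take C=(2.5033,1.6633) (cross=18.977)
ex = (C−B)/|BC| = (0.8574,0.5147); ey = (-0.5147,0.8574)
P = B + -1.82·ex + -3.11·ey = (-3.4584,-5.5424)

-3.46 -5.54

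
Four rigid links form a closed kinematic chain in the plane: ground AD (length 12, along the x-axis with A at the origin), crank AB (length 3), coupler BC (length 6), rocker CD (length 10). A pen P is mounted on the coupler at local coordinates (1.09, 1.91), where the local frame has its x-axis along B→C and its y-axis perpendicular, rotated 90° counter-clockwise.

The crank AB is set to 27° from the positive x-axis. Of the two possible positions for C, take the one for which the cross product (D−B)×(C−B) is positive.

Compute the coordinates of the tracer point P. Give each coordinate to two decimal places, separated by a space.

A=(0,0), D=(12.00,0)
B = A + 3.00·(cos27°, sin27°) = (2.6730, 1.3620)
|BD| = 9.4259
circle(B,6.00) ∩ circle(D,10.00): a=1.3180, h=5.8534
  candidates: C₊=(4.8230,6.9635) cross=55.174; C₋=(3.1315,-4.6205) cross=-55.174
  mode + wants cross > 0 → take C=(4.8230,6.9635) (cross=55.174)
ex = (C−B)/|BC| = (0.3583,0.9336); ey = (-0.9336,0.3583)
P = B + 1.09·ex + 1.91·ey = (1.2804,3.0640)

1.28 3.06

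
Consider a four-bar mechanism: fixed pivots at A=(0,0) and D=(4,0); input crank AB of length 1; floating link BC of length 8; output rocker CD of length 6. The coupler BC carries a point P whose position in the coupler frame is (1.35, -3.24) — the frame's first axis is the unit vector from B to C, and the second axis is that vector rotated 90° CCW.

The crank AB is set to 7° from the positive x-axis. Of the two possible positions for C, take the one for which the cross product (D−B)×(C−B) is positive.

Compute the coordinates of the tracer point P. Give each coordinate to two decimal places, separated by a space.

A=(0,0), D=(4.00,0)
B = A + 1.00·(cos7°, sin7°) = (0.9925, 0.1219)
|BD| = 3.0099
circle(B,8.00) ∩ circle(D,6.00): a=6.1562, h=5.1089
  candidates: C₊=(7.3506,4.9773) cross=15.377; C₋=(6.9369,-5.2321) cross=-15.377
  mode + wants cross > 0 → take C=(7.3506,4.9773) (cross=15.377)
ex = (C−B)/|BC| = (0.7948,0.6069); ey = (-0.6069,0.7948)
P = B + 1.35·ex + -3.24·ey = (4.0319,-1.6338)

4.03 -1.63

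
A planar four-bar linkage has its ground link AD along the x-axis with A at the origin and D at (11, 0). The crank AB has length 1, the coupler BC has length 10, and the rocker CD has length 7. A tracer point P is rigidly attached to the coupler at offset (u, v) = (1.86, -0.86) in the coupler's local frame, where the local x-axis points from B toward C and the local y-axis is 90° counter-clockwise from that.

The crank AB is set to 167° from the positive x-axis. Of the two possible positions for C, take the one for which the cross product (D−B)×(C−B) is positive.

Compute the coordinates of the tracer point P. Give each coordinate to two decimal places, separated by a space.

A=(0,0), D=(11.00,0)
B = A + 1.00·(cos167°, sin167°) = (-0.9744, 0.2250)
|BD| = 11.9765
circle(B,10.00) ∩ circle(D,7.00): a=8.1174, h=5.8402
  candidates: C₊=(7.2513,5.9116) cross=69.945; C₋=(7.0319,-5.7667) cross=-69.945
  mode + wants cross > 0 → take C=(7.2513,5.9116) (cross=69.945)
ex = (C−B)/|BC| = (0.8226,0.5687); ey = (-0.5687,0.8226)
P = B + 1.86·ex + -0.86·ey = (1.0447,0.5753)

1.04 0.58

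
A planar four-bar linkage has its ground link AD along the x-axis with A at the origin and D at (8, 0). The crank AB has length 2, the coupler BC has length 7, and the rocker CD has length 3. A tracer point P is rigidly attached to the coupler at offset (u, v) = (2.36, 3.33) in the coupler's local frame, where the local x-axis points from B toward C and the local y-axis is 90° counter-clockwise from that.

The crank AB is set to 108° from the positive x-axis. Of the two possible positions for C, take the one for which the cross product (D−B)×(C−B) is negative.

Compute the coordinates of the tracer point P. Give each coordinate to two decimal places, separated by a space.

A=(0,0), D=(8.00,0)
B = A + 2.00·(cos108°, sin108°) = (-0.6180, 1.9021)
|BD| = 8.8254
circle(B,7.00) ∩ circle(D,3.00): a=6.6789, h=2.0958
  candidates: C₊=(6.3556,2.5092) cross=18.496; C₋=(5.4522,-1.5839) cross=-18.496
  mode - wants cross < 0 → take C=(5.4522,-1.5839) (cross=-18.496)
ex = (C−B)/|BC| = (0.8672,-0.4980); ey = (0.4980,0.8672)
P = B + 2.36·ex + 3.33·ey = (3.0868,3.6145)

3.09 3.61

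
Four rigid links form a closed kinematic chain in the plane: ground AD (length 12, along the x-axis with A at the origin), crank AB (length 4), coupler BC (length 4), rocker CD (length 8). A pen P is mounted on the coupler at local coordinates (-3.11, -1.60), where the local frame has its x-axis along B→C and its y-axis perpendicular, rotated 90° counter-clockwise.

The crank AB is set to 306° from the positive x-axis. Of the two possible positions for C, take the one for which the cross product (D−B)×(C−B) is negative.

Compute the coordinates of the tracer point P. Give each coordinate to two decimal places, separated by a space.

-1.15 -3.16

A=(0,0), D=(12.00,0)
B = A + 4.00·(cos306°, sin306°) = (2.3511, -3.2361)
|BD| = 10.1771
circle(B,4.00) ∩ circle(D,8.00): a=2.7303, h=2.9233
  candidates: C₊=(4.0102,0.4037) cross=29.750; C₋=(5.8693,-5.1395) cross=-29.750
  mode - wants cross < 0 → take C=(5.8693,-5.1395) (cross=-29.750)
ex = (C−B)/|BC| = (0.8795,-0.4758); ey = (0.4758,0.8795)
P = B + -3.11·ex + -1.60·ey = (-1.1455,-3.1634)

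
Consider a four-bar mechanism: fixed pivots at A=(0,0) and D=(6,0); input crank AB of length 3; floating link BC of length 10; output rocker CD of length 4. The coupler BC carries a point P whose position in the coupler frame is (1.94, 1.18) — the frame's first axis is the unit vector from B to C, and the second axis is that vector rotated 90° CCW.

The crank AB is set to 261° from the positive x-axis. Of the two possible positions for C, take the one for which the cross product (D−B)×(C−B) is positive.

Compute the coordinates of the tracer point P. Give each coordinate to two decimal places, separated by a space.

0.12 -0.77

A=(0,0), D=(6.00,0)
B = A + 3.00·(cos261°, sin261°) = (-0.4693, -2.9631)
|BD| = 7.1156
circle(B,10.00) ∩ circle(D,4.00): a=9.4603, h=3.2407
  candidates: C₊=(6.7823,3.9228) cross=23.060; C₋=(9.4813,-1.9700) cross=-23.060
  mode + wants cross > 0 → take C=(6.7823,3.9228) (cross=23.060)
ex = (C−B)/|BC| = (0.7252,0.6886); ey = (-0.6886,0.7252)
P = B + 1.94·ex + 1.18·ey = (0.1250,-0.7715)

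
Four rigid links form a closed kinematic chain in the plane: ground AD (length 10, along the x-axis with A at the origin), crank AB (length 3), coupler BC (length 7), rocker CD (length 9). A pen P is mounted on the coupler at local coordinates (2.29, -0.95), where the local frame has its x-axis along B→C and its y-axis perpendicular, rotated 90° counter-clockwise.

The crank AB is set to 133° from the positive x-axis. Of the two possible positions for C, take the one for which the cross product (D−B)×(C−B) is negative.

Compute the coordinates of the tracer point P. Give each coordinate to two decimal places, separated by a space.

-1.59 -0.24

A=(0,0), D=(10.00,0)
B = A + 3.00·(cos133°, sin133°) = (-2.0460, 2.1941)
|BD| = 12.2442
circle(B,7.00) ∩ circle(D,9.00): a=4.8153, h=5.0806
  candidates: C₊=(3.6018,6.3295) cross=62.208; C₋=(1.7810,-3.6672) cross=-62.208
  mode - wants cross < 0 → take C=(1.7810,-3.6672) (cross=-62.208)
ex = (C−B)/|BC| = (0.5467,-0.8373); ey = (0.8373,0.5467)
P = B + 2.29·ex + -0.95·ey = (-1.5895,-0.2428)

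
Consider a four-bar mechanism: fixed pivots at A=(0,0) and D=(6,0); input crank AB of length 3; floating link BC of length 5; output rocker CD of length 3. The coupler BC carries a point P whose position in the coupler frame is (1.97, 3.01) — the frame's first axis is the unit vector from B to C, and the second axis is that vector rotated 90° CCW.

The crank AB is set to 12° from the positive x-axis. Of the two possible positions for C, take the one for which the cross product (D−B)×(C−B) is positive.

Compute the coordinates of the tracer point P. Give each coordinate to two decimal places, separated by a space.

A=(0,0), D=(6.00,0)
B = A + 3.00·(cos12°, sin12°) = (2.9344, 0.6237)
|BD| = 3.1284
circle(B,5.00) ∩ circle(D,3.00): a=4.1214, h=2.8309
  candidates: C₊=(7.5375,2.5760) cross=8.856; C₋=(6.4087,-2.9720) cross=-8.856
  mode + wants cross > 0 → take C=(7.5375,2.5760) (cross=8.856)
ex = (C−B)/|BC| = (0.9206,0.3905); ey = (-0.3905,0.9206)
P = B + 1.97·ex + 3.01·ey = (3.5728,4.1640)

3.57 4.16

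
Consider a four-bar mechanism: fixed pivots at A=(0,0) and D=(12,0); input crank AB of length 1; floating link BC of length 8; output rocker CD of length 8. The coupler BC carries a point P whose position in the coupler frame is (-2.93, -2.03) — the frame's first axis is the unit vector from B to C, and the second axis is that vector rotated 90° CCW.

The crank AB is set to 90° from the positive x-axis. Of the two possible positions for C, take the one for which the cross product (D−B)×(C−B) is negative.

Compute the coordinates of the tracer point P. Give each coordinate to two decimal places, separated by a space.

-3.50 1.69

A=(0,0), D=(12.00,0)
B = A + 1.00·(cos90°, sin90°) = (0.0000, 1.0000)
|BD| = 12.0416
circle(B,8.00) ∩ circle(D,8.00): a=6.0208, h=5.2678
  candidates: C₊=(6.4375,5.7496) cross=63.433; C₋=(5.5625,-4.7496) cross=-63.433
  mode - wants cross < 0 → take C=(5.5625,-4.7496) (cross=-63.433)
ex = (C−B)/|BC| = (0.6953,-0.7187); ey = (0.7187,0.6953)
P = B + -2.93·ex + -2.03·ey = (-3.4962,1.6943)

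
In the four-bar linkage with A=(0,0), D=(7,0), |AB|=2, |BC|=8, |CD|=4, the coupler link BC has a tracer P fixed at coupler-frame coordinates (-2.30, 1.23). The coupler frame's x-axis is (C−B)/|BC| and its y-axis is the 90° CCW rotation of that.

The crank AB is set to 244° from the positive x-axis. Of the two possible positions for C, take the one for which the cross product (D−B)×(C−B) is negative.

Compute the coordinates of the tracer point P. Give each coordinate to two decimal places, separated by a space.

-2.75 0.02

A=(0,0), D=(7.00,0)
B = A + 2.00·(cos244°, sin244°) = (-0.8767, -1.7976)
|BD| = 8.0793
circle(B,8.00) ∩ circle(D,4.00): a=7.0102, h=3.8545
  candidates: C₊=(5.1001,3.5200) cross=31.141; C₋=(6.8153,-3.9957) cross=-31.141
  mode - wants cross < 0 → take C=(6.8153,-3.9957) (cross=-31.141)
ex = (C−B)/|BC| = (0.9615,-0.2748); ey = (0.2748,0.9615)
P = B + -2.30·ex + 1.23·ey = (-2.7503,0.0170)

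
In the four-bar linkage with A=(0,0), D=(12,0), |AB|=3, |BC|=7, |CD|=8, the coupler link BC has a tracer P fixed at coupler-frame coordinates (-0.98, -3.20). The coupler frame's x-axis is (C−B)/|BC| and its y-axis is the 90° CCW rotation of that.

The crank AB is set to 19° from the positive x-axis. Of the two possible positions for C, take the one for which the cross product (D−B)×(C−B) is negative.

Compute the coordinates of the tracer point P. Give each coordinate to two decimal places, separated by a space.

-0.46 0.41

A=(0,0), D=(12.00,0)
B = A + 3.00·(cos19°, sin19°) = (2.8366, 0.9767)
|BD| = 9.2153
circle(B,7.00) ∩ circle(D,8.00): a=3.7938, h=5.8828
  candidates: C₊=(7.2325,6.4242) cross=54.212; C₋=(5.9855,-5.2750) cross=-54.212
  mode - wants cross < 0 → take C=(5.9855,-5.2750) (cross=-54.212)
ex = (C−B)/|BC| = (0.4499,-0.8931); ey = (0.8931,0.4499)
P = B + -0.98·ex + -3.20·ey = (-0.4622,0.4124)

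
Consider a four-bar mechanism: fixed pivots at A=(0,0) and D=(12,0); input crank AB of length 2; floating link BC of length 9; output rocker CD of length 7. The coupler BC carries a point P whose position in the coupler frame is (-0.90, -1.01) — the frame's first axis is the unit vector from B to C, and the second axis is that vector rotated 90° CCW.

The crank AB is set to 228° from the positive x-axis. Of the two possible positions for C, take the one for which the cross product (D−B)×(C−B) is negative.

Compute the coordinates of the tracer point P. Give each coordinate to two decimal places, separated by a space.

A=(0,0), D=(12.00,0)
B = A + 2.00·(cos228°, sin228°) = (-1.3383, -1.4863)
|BD| = 13.4208
circle(B,9.00) ∩ circle(D,7.00): a=7.9026, h=4.3069
  candidates: C₊=(6.0387,3.6693) cross=57.802; C₋=(6.9927,-4.8915) cross=-57.802
  mode - wants cross < 0 → take C=(6.9927,-4.8915) (cross=-57.802)
ex = (C−B)/|BC| = (0.9257,-0.3784); ey = (0.3784,0.9257)
P = B + -0.90·ex + -1.01·ey = (-2.5535,-2.0807)

-2.55 -2.08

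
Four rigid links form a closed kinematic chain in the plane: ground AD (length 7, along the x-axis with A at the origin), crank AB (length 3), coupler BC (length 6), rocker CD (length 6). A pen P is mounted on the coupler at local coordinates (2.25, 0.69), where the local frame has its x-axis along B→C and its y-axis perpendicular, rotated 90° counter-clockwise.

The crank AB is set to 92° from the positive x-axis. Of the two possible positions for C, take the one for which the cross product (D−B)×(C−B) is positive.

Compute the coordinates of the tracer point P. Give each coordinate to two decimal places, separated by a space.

A=(0,0), D=(7.00,0)
B = A + 3.00·(cos92°, sin92°) = (-0.1047, 2.9982)
|BD| = 7.7114
circle(B,6.00) ∩ circle(D,6.00): a=3.8557, h=4.5971
  candidates: C₊=(5.2350,5.7345) cross=35.450; C₋=(1.6603,-2.7364) cross=-35.450
  mode + wants cross > 0 → take C=(5.2350,5.7345) (cross=35.450)
ex = (C−B)/|BC| = (0.8899,0.4561); ey = (-0.4561,0.8899)
P = B + 2.25·ex + 0.69·ey = (1.5830,4.6384)

1.58 4.64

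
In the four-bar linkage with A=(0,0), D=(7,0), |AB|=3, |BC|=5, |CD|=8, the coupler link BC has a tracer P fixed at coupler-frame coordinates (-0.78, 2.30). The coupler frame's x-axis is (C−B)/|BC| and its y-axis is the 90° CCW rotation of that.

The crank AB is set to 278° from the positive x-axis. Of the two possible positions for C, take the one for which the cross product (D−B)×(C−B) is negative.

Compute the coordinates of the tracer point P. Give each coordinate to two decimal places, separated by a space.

1.86 -1.02

A=(0,0), D=(7.00,0)
B = A + 3.00·(cos278°, sin278°) = (0.4175, -2.9708)
|BD| = 7.2218
circle(B,5.00) ∩ circle(D,8.00): a=0.9108, h=4.9164
  candidates: C₊=(-0.7748,1.8850) cross=35.505; C₋=(3.2701,-7.0773) cross=-35.505
  mode - wants cross < 0 → take C=(3.2701,-7.0773) (cross=-35.505)
ex = (C−B)/|BC| = (0.5705,-0.8213); ey = (0.8213,0.5705)
P = B + -0.78·ex + 2.30·ey = (1.8615,-1.0180)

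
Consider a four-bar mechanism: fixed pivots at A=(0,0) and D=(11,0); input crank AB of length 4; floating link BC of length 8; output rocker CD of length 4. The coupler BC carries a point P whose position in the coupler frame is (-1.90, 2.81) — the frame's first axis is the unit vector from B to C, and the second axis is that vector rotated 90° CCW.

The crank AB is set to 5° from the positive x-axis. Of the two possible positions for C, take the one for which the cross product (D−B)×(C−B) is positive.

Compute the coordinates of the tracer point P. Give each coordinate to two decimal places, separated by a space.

1.01 1.98

A=(0,0), D=(11.00,0)
B = A + 4.00·(cos5°, sin5°) = (3.9848, 0.3486)
|BD| = 7.0239
circle(B,8.00) ∩ circle(D,4.00): a=6.9289, h=3.9989
  candidates: C₊=(11.1036,3.9987) cross=28.088; C₋=(10.7066,-3.9892) cross=-28.088
  mode + wants cross > 0 → take C=(11.1036,3.9987) (cross=28.088)
ex = (C−B)/|BC| = (0.8898,0.4563); ey = (-0.4563,0.8898)
P = B + -1.90·ex + 2.81·ey = (1.0120,1.9822)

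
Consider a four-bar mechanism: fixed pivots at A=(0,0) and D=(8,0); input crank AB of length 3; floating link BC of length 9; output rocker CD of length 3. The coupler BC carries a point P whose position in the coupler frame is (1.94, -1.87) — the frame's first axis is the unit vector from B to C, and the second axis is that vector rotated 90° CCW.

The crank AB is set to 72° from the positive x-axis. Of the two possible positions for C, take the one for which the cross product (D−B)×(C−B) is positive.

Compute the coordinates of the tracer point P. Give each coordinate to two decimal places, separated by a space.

A=(0,0), D=(8.00,0)
B = A + 3.00·(cos72°, sin72°) = (0.9271, 2.8532)
|BD| = 7.6267
circle(B,9.00) ∩ circle(D,3.00): a=8.5336, h=2.8597
  candidates: C₊=(9.9108,2.3127) cross=21.810; C₋=(7.7712,-2.9913) cross=-21.810
  mode + wants cross > 0 → take C=(9.9108,2.3127) (cross=21.810)
ex = (C−B)/|BC| = (0.9982,-0.0600); ey = (0.0600,0.9982)
P = B + 1.94·ex + -1.87·ey = (2.7513,0.8701)

2.75 0.87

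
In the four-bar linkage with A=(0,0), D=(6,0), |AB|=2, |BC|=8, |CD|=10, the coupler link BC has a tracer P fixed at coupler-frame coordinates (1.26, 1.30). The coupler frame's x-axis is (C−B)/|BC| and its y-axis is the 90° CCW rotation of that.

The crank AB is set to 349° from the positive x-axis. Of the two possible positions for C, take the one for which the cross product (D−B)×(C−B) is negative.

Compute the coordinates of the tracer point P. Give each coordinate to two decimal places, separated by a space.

2.97 -1.89

A=(0,0), D=(6.00,0)
B = A + 2.00·(cos349°, sin349°) = (1.9633, -0.3816)
|BD| = 4.0547
circle(B,8.00) ∩ circle(D,10.00): a=-2.4119, h=7.6278
  candidates: C₊=(-1.1558,6.9853) cross=30.929; C₋=(0.2800,-8.2025) cross=-30.929
  mode - wants cross < 0 → take C=(0.2800,-8.2025) (cross=-30.929)
ex = (C−B)/|BC| = (-0.2104,-0.9776); ey = (0.9776,-0.2104)
P = B + 1.26·ex + 1.30·ey = (2.9690,-1.8869)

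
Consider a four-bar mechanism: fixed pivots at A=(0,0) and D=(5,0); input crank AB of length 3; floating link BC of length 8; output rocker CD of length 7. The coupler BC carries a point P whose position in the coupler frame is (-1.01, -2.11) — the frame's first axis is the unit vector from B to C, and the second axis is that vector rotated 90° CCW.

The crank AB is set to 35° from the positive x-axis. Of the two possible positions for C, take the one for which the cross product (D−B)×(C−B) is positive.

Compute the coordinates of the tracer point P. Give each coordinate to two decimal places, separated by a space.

2.48 -0.62

A=(0,0), D=(5.00,0)
B = A + 3.00·(cos35°, sin35°) = (2.4575, 1.7207)
|BD| = 3.0701
circle(B,8.00) ∩ circle(D,7.00): a=3.9780, h=6.9409
  candidates: C₊=(9.6421,5.2393) cross=21.309; C₋=(1.8616,-6.2571) cross=-21.309
  mode + wants cross > 0 → take C=(9.6421,5.2393) (cross=21.309)
ex = (C−B)/|BC| = (0.8981,0.4398); ey = (-0.4398,0.8981)
P = B + -1.01·ex + -2.11·ey = (2.4784,-0.6185)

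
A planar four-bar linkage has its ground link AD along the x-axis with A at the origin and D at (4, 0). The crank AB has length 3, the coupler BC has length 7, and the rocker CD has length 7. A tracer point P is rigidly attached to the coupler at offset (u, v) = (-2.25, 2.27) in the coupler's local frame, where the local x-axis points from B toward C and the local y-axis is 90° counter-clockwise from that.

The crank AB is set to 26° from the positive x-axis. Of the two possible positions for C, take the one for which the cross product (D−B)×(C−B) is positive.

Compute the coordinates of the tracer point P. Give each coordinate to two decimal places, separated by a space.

A=(0,0), D=(4.00,0)
B = A + 3.00·(cos26°, sin26°) = (2.6964, 1.3151)
|BD| = 1.8517
circle(B,7.00) ∩ circle(D,7.00): a=0.9259, h=6.9385
  candidates: C₊=(8.2759,5.5422) cross=12.848; C₋=(-1.5796,-4.2271) cross=-12.848
  mode + wants cross > 0 → take C=(8.2759,5.5422) (cross=12.848)
ex = (C−B)/|BC| = (0.7971,0.6039); ey = (-0.6039,0.7971)
P = B + -2.25·ex + 2.27·ey = (-0.4678,1.7658)

-0.47 1.77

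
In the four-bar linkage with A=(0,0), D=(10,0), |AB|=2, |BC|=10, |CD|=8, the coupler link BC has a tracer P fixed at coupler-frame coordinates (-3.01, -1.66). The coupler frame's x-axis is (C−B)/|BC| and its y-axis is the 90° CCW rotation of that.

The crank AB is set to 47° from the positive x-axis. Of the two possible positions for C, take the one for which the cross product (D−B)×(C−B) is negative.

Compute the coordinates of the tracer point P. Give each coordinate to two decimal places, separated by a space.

-1.59 3.22

A=(0,0), D=(10.00,0)
B = A + 2.00·(cos47°, sin47°) = (1.3640, 1.4627)
|BD| = 8.7590
circle(B,10.00) ∩ circle(D,8.00): a=6.4345, h=7.6549
  candidates: C₊=(8.9865,7.9355) cross=67.049; C₋=(6.4298,-7.1592) cross=-67.049
  mode - wants cross < 0 → take C=(6.4298,-7.1592) (cross=-67.049)
ex = (C−B)/|BC| = (0.5066,-0.8622); ey = (0.8622,0.5066)
P = B + -3.01·ex + -1.66·ey = (-1.5921,3.2170)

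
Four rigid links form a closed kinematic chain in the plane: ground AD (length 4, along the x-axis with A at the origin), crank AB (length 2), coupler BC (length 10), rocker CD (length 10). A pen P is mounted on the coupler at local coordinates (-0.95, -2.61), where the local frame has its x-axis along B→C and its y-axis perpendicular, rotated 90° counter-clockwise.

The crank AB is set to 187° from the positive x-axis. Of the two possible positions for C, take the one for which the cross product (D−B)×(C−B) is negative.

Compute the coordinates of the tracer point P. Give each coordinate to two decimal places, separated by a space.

-4.76 -0.23

A=(0,0), D=(4.00,0)
B = A + 2.00·(cos187°, sin187°) = (-1.9851, -0.2437)
|BD| = 5.9901
circle(B,10.00) ∩ circle(D,10.00): a=2.9950, h=9.5410
  candidates: C₊=(0.6192,9.4112) cross=57.151; C₋=(1.3957,-9.6549) cross=-57.151
  mode - wants cross < 0 → take C=(1.3957,-9.6549) (cross=-57.151)
ex = (C−B)/|BC| = (0.3381,-0.9411); ey = (0.9411,0.3381)
P = B + -0.95·ex + -2.61·ey = (-4.7626,-0.2321)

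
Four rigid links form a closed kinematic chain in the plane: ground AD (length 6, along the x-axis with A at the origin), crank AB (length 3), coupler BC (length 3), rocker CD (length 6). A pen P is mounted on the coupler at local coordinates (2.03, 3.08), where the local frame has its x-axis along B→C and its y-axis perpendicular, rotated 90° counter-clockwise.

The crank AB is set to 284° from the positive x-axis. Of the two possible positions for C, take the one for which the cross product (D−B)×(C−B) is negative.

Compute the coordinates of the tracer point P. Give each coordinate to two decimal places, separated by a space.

A=(0,0), D=(6.00,0)
B = A + 3.00·(cos284°, sin284°) = (0.7258, -2.9109)
|BD| = 6.0242
circle(B,3.00) ∩ circle(D,6.00): a=0.7711, h=2.8992
  candidates: C₊=(0.0000,-0.0000) cross=17.465; C₋=(2.8018,-5.0766) cross=-17.465
  mode - wants cross < 0 → take C=(2.8018,-5.0766) (cross=-17.465)
ex = (C−B)/|BC| = (0.6920,-0.7219); ey = (0.7219,0.6920)
P = B + 2.03·ex + 3.08·ey = (4.3540,-2.2449)

4.35 -2.24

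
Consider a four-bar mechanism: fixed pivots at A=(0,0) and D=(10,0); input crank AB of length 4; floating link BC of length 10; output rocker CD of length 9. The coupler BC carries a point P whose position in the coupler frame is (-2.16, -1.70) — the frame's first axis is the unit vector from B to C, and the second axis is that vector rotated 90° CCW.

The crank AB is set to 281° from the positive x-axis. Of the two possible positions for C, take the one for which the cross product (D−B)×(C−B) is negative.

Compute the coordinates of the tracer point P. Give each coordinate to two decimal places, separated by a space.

A=(0,0), D=(10.00,0)
B = A + 4.00·(cos281°, sin281°) = (0.7632, -3.9265)
|BD| = 10.0367
circle(B,10.00) ∩ circle(D,9.00): a=5.9649, h=8.0262
  candidates: C₊=(3.1127,5.7936) cross=80.557; C₋=(9.3927,-8.9795) cross=-80.557
  mode - wants cross < 0 → take C=(9.3927,-8.9795) (cross=-80.557)
ex = (C−B)/|BC| = (0.8629,-0.5053); ey = (0.5053,0.8629)
P = B + -2.16·ex + -1.70·ey = (-1.9597,-4.3021)

-1.96 -4.30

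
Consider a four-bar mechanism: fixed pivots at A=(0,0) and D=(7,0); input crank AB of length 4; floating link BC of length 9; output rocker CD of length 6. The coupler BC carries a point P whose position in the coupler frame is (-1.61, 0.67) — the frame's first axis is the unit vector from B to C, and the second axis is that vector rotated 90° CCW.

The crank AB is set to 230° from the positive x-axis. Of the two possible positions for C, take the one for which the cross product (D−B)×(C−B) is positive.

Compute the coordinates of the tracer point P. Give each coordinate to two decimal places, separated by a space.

-4.06 -3.97

A=(0,0), D=(7.00,0)
B = A + 4.00·(cos230°, sin230°) = (-2.5712, -3.0642)
|BD| = 10.0497
circle(B,9.00) ∩ circle(D,6.00): a=7.2637, h=5.3140
  candidates: C₊=(2.7264,4.2115) cross=53.404; C₋=(5.9669,-5.9104) cross=-53.404
  mode + wants cross > 0 → take C=(2.7264,4.2115) (cross=53.404)
ex = (C−B)/|BC| = (0.5886,0.8084); ey = (-0.8084,0.5886)
P = B + -1.61·ex + 0.67·ey = (-4.0605,-3.9713)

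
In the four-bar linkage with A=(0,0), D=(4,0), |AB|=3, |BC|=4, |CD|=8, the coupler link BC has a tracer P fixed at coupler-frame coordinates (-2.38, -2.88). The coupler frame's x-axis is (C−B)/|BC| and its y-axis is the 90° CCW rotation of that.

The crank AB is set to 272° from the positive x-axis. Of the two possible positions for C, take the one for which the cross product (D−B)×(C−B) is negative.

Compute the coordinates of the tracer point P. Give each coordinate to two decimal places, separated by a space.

A=(0,0), D=(4.00,0)
B = A + 3.00·(cos272°, sin272°) = (0.1047, -2.9982)
|BD| = 4.9155
circle(B,4.00) ∩ circle(D,8.00): a=-2.4247, h=3.1813
  candidates: C₊=(-3.7572,-1.9561) cross=15.638; C₋=(0.1236,-6.9981) cross=-15.638
  mode - wants cross < 0 → take C=(0.1236,-6.9981) (cross=-15.638)
ex = (C−B)/|BC| = (0.0047,-1.0000); ey = (1.0000,0.0047)
P = B + -2.38·ex + -2.88·ey = (-2.7865,-0.6318)

-2.79 -0.63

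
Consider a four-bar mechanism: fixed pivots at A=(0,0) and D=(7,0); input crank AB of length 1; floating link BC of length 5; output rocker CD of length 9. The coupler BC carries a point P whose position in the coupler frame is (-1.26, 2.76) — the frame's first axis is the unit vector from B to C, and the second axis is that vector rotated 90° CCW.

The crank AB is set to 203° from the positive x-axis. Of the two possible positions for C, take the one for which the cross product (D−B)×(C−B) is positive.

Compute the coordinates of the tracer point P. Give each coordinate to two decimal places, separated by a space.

A=(0,0), D=(7.00,0)
B = A + 1.00·(cos203°, sin203°) = (-0.9205, -0.3907)
|BD| = 7.9301
circle(B,5.00) ∩ circle(D,9.00): a=0.4342, h=4.9811
  candidates: C₊=(-0.7322,4.6057) cross=39.501; C₋=(-0.2414,-5.3444) cross=-39.501
  mode + wants cross > 0 → take C=(-0.7322,4.6057) (cross=39.501)
ex = (C−B)/|BC| = (0.0377,0.9993); ey = (-0.9993,0.0377)
P = B + -1.26·ex + 2.76·ey = (-3.7260,-1.5459)

-3.73 -1.55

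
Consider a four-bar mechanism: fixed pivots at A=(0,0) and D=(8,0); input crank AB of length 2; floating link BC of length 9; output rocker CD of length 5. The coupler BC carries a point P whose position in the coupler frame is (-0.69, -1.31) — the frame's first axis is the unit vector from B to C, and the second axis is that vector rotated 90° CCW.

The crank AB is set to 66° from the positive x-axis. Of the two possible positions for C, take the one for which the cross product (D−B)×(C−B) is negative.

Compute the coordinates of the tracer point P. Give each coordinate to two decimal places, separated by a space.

A=(0,0), D=(8.00,0)
B = A + 2.00·(cos66°, sin66°) = (0.8135, 1.8271)
|BD| = 7.4151
circle(B,9.00) ∩ circle(D,5.00): a=7.4836, h=4.9995
  candidates: C₊=(9.2983,4.8285) cross=37.072; C₋=(6.8345,-4.8623) cross=-37.072
  mode - wants cross < 0 → take C=(6.8345,-4.8623) (cross=-37.072)
ex = (C−B)/|BC| = (0.6690,-0.7433); ey = (0.7433,0.6690)
P = B + -0.69·ex + -1.31·ey = (-0.6218,1.4635)

-0.62 1.46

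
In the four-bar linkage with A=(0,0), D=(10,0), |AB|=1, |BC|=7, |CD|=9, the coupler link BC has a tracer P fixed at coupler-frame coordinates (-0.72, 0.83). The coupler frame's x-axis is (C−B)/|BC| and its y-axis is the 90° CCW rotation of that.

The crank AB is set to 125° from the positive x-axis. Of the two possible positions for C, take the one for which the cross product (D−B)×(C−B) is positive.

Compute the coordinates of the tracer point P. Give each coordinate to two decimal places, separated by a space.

A=(0,0), D=(10.00,0)
B = A + 1.00·(cos125°, sin125°) = (-0.5736, 0.8192)
|BD| = 10.6053
circle(B,7.00) ∩ circle(D,9.00): a=3.7939, h=5.8827
  candidates: C₊=(3.6634,6.3912) cross=62.387; C₋=(2.7547,-5.3390) cross=-62.387
  mode + wants cross > 0 → take C=(3.6634,6.3912) (cross=62.387)
ex = (C−B)/|BC| = (0.6053,0.7960); ey = (-0.7960,0.6053)
P = B + -0.72·ex + 0.83·ey = (-1.6701,0.7484)

-1.67 0.75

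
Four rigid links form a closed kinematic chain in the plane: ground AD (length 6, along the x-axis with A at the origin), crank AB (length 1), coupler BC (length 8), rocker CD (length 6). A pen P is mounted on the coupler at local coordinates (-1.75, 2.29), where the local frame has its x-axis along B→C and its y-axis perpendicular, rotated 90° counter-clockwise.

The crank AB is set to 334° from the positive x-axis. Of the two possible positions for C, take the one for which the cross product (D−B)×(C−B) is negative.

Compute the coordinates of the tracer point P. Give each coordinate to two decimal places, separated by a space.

A=(0,0), D=(6.00,0)
B = A + 1.00·(cos334°, sin334°) = (0.8988, -0.4384)
|BD| = 5.1200
circle(B,8.00) ∩ circle(D,6.00): a=5.2944, h=5.9975
  candidates: C₊=(5.6602,5.9904) cross=30.707; C₋=(6.6872,-5.9605) cross=-30.707
  mode - wants cross < 0 → take C=(6.6872,-5.9605) (cross=-30.707)
ex = (C−B)/|BC| = (0.7236,-0.6903); ey = (0.6903,0.7236)
P = B + -1.75·ex + 2.29·ey = (1.2133,2.4265)

1.21 2.43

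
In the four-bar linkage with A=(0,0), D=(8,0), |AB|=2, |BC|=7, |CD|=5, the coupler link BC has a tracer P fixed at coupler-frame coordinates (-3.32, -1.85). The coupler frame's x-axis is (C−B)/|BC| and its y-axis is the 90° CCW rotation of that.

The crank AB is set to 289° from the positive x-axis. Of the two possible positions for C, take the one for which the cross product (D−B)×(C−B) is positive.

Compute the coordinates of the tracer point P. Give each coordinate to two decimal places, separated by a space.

0.21 -5.67

A=(0,0), D=(8.00,0)
B = A + 2.00·(cos289°, sin289°) = (0.6511, -1.8910)
|BD| = 7.5883
circle(B,7.00) ∩ circle(D,5.00): a=5.3755, h=4.4837
  candidates: C₊=(4.7397,3.7908) cross=34.024; C₋=(6.9744,-4.8937) cross=-34.024
  mode + wants cross > 0 → take C=(4.7397,3.7908) (cross=34.024)
ex = (C−B)/|BC| = (0.5841,0.8117); ey = (-0.8117,0.5841)
P = B + -3.32·ex + -1.85·ey = (0.2136,-5.6664)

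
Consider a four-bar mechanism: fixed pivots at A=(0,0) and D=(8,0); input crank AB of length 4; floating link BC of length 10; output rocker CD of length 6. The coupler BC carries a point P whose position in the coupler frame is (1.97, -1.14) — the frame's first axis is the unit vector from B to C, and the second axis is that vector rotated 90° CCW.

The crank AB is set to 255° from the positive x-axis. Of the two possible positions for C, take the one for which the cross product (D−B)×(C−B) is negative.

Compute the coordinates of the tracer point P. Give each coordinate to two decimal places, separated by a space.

A=(0,0), D=(8.00,0)
B = A + 4.00·(cos255°, sin255°) = (-1.0353, -3.8637)
|BD| = 9.8267
circle(B,10.00) ∩ circle(D,6.00): a=8.1698, h=5.7667
  candidates: C₊=(4.2092,4.6508) cross=56.668; C₋=(8.7439,-5.9537) cross=-56.668
  mode - wants cross < 0 → take C=(8.7439,-5.9537) (cross=-56.668)
ex = (C−B)/|BC| = (0.9779,-0.2090); ey = (0.2090,0.9779)
P = B + 1.97·ex + -1.14·ey = (0.6530,-5.3903)

0.65 -5.39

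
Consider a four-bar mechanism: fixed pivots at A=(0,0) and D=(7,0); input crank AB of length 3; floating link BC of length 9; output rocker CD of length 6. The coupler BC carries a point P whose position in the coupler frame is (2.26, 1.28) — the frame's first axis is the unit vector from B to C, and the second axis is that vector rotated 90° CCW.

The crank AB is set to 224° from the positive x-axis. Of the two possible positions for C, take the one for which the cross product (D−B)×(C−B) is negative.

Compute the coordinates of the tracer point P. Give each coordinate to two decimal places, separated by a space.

A=(0,0), D=(7.00,0)
B = A + 3.00·(cos224°, sin224°) = (-2.1580, -2.0840)
|BD| = 9.3921
circle(B,9.00) ∩ circle(D,6.00): a=7.0917, h=5.5415
  candidates: C₊=(3.5273,4.8929) cross=52.046; C₋=(5.9865,-5.9138) cross=-52.046
  mode - wants cross < 0 → take C=(5.9865,-5.9138) (cross=-52.046)
ex = (C−B)/|BC| = (0.9049,-0.4255); ey = (0.4255,0.9049)
P = B + 2.26·ex + 1.28·ey = (0.4318,-1.8874)

0.43 -1.89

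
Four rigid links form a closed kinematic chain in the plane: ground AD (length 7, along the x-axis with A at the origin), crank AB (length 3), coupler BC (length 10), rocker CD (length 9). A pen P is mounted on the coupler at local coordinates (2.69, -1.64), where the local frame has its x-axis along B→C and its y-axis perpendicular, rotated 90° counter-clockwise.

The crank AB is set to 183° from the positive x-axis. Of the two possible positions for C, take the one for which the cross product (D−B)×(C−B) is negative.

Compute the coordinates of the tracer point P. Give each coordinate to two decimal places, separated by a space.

A=(0,0), D=(7.00,0)
B = A + 3.00·(cos183°, sin183°) = (-2.9959, -0.1570)
|BD| = 9.9971
circle(B,10.00) ∩ circle(D,9.00): a=5.9488, h=8.0381
  candidates: C₊=(2.8260,7.9735) cross=80.358; C₋=(3.0785,-8.1007) cross=-80.358
  mode - wants cross < 0 → take C=(3.0785,-8.1007) (cross=-80.358)
ex = (C−B)/|BC| = (0.6074,-0.7944); ey = (0.7944,0.6074)
P = B + 2.69·ex + -1.64·ey = (-2.6647,-3.2901)

-2.66 -3.29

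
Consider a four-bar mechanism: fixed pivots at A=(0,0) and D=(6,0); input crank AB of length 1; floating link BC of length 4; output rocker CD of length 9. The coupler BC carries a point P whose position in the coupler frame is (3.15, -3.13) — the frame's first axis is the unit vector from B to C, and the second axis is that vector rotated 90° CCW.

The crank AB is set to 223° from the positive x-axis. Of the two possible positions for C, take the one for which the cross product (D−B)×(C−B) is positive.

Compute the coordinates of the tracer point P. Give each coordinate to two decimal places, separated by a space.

0.66 3.54

A=(0,0), D=(6.00,0)
B = A + 1.00·(cos223°, sin223°) = (-0.7314, -0.6820)
|BD| = 6.7658
circle(B,4.00) ∩ circle(D,9.00): a=-1.4207, h=3.7392
  candidates: C₊=(-2.5217,2.8950) cross=25.299; C₋=(-1.7679,-4.5454) cross=-25.299
  mode + wants cross > 0 → take C=(-2.5217,2.8950) (cross=25.299)
ex = (C−B)/|BC| = (-0.4476,0.8942); ey = (-0.8942,-0.4476)
P = B + 3.15·ex + -3.13·ey = (0.6577,3.5358)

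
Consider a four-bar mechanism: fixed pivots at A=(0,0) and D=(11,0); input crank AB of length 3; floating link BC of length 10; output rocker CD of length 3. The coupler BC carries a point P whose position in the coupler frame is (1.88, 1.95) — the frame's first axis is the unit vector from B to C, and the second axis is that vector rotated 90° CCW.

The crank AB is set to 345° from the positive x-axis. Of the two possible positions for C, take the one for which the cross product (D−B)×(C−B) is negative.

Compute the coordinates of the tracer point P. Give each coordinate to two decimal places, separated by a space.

A=(0,0), D=(11.00,0)
B = A + 3.00·(cos345°, sin345°) = (2.8978, -0.7765)
|BD| = 8.1393
circle(B,10.00) ∩ circle(D,3.00): a=9.6598, h=2.5862
  candidates: C₊=(12.2668,2.7194) cross=21.050; C₋=(12.7602,-2.4293) cross=-21.050
  mode - wants cross < 0 → take C=(12.7602,-2.4293) (cross=-21.050)
ex = (C−B)/|BC| = (0.9862,-0.1653); ey = (0.1653,0.9862)
P = B + 1.88·ex + 1.95·ey = (5.0742,0.8360)

5.07 0.84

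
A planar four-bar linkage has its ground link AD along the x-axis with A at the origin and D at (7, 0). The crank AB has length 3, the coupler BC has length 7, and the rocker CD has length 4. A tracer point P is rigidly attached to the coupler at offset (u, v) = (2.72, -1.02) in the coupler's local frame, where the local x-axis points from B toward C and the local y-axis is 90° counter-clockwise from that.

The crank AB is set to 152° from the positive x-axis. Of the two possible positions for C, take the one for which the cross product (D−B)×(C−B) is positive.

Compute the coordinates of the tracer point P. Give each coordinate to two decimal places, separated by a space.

A=(0,0), D=(7.00,0)
B = A + 3.00·(cos152°, sin152°) = (-2.6488, 1.4084)
|BD| = 9.7511
circle(B,7.00) ∩ circle(D,4.00): a=6.5677, h=2.4219
  candidates: C₊=(4.1998,2.8563) cross=23.617; C₋=(3.5001,-1.9367) cross=-23.617
  mode + wants cross > 0 → take C=(4.1998,2.8563) (cross=23.617)
ex = (C−B)/|BC| = (0.9784,0.2068); ey = (-0.2068,0.9784)
P = B + 2.72·ex + -1.02·ey = (0.2233,0.9731)

0.22 0.97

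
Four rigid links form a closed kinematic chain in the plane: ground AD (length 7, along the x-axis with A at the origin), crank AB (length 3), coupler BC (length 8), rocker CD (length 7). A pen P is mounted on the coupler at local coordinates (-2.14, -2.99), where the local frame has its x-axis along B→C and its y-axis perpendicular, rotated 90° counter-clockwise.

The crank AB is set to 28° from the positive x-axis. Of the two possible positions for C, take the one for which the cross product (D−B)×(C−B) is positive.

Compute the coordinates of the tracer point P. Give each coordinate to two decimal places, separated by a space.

3.10 -2.24

A=(0,0), D=(7.00,0)
B = A + 3.00·(cos28°, sin28°) = (2.6488, 1.4084)
|BD| = 4.5734
circle(B,8.00) ∩ circle(D,7.00): a=3.9266, h=6.9701
  candidates: C₊=(8.5311,6.8305) cross=31.877; C₋=(4.2382,-6.4321) cross=-31.877
  mode + wants cross > 0 → take C=(8.5311,6.8305) (cross=31.877)
ex = (C−B)/|BC| = (0.7353,0.6778); ey = (-0.6778,0.7353)
P = B + -2.14·ex + -2.99·ey = (3.1018,-2.2405)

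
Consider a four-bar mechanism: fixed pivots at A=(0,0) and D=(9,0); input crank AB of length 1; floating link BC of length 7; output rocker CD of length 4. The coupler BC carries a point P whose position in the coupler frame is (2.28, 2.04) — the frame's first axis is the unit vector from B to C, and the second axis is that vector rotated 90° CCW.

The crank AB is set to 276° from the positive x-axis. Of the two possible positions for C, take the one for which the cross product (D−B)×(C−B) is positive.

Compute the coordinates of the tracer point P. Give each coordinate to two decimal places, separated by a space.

0.96 1.94

A=(0,0), D=(9.00,0)
B = A + 1.00·(cos276°, sin276°) = (0.1045, -0.9945)
|BD| = 8.9509
circle(B,7.00) ∩ circle(D,4.00): a=6.3188, h=3.0120
  candidates: C₊=(6.0496,2.7009) cross=26.960; C₋=(6.7189,-3.2858) cross=-26.960
  mode + wants cross > 0 → take C=(6.0496,2.7009) (cross=26.960)
ex = (C−B)/|BC| = (0.8493,0.5279); ey = (-0.5279,0.8493)
P = B + 2.28·ex + 2.04·ey = (0.9640,1.9417)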